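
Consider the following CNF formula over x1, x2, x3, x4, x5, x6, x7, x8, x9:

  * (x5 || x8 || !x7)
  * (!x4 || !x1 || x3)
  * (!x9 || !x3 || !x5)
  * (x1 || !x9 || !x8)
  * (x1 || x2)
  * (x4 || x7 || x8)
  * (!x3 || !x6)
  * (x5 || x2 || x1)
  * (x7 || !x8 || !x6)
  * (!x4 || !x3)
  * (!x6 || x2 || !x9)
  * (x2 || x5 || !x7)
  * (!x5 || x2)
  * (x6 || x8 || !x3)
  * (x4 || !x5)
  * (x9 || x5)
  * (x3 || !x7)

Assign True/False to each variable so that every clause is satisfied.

x1=False, x2=True, x3=False, x4=True, x5=True, x6=False, x7=False, x8=False, x9=True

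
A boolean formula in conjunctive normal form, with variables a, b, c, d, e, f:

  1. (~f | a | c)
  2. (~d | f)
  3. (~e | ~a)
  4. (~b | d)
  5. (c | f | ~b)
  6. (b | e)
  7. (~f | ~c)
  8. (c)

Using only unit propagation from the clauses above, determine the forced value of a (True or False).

Unit clause (c) sets c = True.
In (~f | ~c), ~c is now false; ~f must hold, so f = False.
From (f | ~d) and f = False: d = False.
(d | ~b): since d = False, the clause reduces to (~b). b = False.
(e | b): since b = False, the clause reduces to (e). e = True.
From (~a | ~e) and e = True: a = False.

False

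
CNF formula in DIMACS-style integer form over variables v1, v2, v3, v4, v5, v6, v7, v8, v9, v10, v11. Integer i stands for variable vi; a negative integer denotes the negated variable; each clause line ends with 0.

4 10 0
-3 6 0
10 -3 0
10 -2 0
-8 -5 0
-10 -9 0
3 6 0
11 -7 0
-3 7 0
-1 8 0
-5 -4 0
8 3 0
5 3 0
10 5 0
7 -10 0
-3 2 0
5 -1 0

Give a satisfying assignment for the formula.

Pure literal: v1 appears only negated; assign v1 = False.
Pure literal: v6 appears only positively; assign v6 = True.
Set v2 = True and propagate.
  then v10 is forced to True.
  then v9 is forced to False.
  then v7 is forced to True.
  then v11 is forced to True.
Set v3 = True and propagate.
For the remaining variables, v4 = False, v5 = False, v8 = True works.

v1 = F  v2 = T  v3 = T  v4 = F  v5 = F  v6 = T  v7 = T  v8 = T  v9 = F  v10 = T  v11 = T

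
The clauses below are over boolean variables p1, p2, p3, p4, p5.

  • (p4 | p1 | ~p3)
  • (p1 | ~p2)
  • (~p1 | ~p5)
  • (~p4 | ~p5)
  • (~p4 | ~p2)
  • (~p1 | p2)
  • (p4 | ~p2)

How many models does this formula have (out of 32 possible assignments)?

4

Satisfying assignments:
  p1=0 p2=0 p3=0 p4=0 p5=0
  p1=0 p2=0 p3=0 p4=0 p5=1
  p1=0 p2=0 p3=0 p4=1 p5=0
  p1=0 p2=0 p3=1 p4=1 p5=0
That's 4 in total.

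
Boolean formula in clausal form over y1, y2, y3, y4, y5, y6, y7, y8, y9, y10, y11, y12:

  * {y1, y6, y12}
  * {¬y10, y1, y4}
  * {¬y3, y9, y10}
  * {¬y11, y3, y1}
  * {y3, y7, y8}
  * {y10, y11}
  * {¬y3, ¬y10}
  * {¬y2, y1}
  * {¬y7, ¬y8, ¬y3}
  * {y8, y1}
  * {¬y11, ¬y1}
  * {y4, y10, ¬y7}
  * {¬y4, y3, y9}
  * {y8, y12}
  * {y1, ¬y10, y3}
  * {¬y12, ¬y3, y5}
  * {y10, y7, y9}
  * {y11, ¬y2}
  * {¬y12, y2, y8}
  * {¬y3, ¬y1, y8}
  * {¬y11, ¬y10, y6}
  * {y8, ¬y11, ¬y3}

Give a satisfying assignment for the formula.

y1 = True, y2 = False, y3 = False, y4 = False, y5 = True, y6 = True, y7 = False, y8 = True, y9 = True, y10 = True, y11 = False, y12 = False

Pure literal: y5 appears only positively; assign y5 = True.
y6 occurs only positively in the remaining clauses — set y6 = True.
Try y1 = True.
  then y11 is forced to False.
  then y10 is forced to True.
  then y3 is forced to False.
  then y2 is forced to False.
Branch on y4: take y4 = False.
Try y7 = False.
  then y8 is forced to True.
y9, y12 are now unconstrained; take y9 = True, y12 = False.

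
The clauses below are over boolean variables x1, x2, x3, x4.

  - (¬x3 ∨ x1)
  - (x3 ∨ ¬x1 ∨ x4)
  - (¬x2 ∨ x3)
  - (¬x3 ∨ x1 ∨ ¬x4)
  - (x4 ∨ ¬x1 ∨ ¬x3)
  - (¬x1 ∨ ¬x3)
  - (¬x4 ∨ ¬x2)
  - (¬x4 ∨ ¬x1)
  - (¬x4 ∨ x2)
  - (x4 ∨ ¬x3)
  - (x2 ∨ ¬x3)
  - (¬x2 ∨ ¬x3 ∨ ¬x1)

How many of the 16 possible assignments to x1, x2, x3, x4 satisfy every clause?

Satisfying assignments:
  x1=0 x2=0 x3=0 x4=0
That's 1 in total.

1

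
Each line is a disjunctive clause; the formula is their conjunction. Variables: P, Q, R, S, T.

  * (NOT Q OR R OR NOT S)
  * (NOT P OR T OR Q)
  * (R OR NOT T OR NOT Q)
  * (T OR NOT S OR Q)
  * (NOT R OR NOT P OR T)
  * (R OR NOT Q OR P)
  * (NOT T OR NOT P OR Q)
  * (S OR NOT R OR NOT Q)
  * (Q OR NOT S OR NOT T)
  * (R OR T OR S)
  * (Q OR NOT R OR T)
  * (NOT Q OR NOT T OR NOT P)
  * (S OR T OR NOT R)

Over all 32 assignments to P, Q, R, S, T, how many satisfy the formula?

4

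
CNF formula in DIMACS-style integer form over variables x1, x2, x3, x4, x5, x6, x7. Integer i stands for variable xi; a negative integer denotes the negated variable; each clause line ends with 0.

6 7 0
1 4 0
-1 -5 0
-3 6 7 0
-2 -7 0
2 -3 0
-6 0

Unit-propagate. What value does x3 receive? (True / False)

False

(~x6) is a unit clause: x6 = False.
From (x6 \/ x7) and x6 = False: x7 = True.
From (~x7 \/ ~x2) and x7 = True: x2 = False.
In (x2 \/ ~x3), x2 is now false; ~x3 must hold, so x3 = False.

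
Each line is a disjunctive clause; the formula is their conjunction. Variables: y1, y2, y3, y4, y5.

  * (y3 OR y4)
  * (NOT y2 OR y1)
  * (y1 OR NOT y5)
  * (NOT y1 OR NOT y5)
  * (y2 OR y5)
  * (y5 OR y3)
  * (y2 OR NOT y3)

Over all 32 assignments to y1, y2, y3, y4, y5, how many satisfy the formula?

2

Satisfying assignments:
  y1=1 y2=1 y3=1 y4=0 y5=0
  y1=1 y2=1 y3=1 y4=1 y5=0
Count: 2.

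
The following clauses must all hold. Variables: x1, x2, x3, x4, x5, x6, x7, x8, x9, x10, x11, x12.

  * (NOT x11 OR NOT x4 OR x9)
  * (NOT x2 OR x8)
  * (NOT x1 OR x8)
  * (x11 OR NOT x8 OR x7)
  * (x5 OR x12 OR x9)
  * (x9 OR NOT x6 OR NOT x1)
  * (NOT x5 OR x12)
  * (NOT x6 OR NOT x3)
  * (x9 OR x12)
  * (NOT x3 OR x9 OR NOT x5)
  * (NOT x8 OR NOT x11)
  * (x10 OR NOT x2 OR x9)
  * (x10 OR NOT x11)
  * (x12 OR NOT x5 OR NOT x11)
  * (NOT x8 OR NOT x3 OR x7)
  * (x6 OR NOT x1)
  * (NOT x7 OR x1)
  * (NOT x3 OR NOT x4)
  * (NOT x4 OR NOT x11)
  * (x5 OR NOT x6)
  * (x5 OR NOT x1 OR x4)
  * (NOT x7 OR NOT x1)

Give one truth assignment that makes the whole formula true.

x1=False  x2=False  x3=False  x4=False  x5=False  x6=False  x7=False  x8=False  x9=False  x10=False  x11=False  x12=True

x2 occurs only negated in the remaining clauses — set x2 = False.
x3 occurs only negated in the remaining clauses — set x3 = False.
Set x1 = False and propagate.
  then x7 is forced to False.
Branch on x4: take x4 = False.
The remaining clauses are satisfied by x5 = False, x6 = False, x8 = False, x9 = False, x10 = False, x11 = False, x12 = True.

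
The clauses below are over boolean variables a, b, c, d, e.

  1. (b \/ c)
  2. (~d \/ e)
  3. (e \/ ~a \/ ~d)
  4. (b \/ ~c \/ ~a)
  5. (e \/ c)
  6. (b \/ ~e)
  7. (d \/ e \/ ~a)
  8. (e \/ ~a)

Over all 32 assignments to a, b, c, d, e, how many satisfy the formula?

10

Case analysis on e and a:
  e=T, a=T: remaining (b,c,d) ∈ {(T,F,F); (T,F,T); (T,T,F); (T,T,T)} — 4.
  e=T, a=F: remaining (b,c,d) ∈ {(T,F,F); (T,F,T); (T,T,F); (T,T,T)} — 4.
  e=F, a=T: a clause becomes empty — 0.
  e=F, a=F: remaining (b,c,d) ∈ {(F,T,F); (T,T,F)} — 2.
Total: 4 + 4 + 0 + 2 = 10.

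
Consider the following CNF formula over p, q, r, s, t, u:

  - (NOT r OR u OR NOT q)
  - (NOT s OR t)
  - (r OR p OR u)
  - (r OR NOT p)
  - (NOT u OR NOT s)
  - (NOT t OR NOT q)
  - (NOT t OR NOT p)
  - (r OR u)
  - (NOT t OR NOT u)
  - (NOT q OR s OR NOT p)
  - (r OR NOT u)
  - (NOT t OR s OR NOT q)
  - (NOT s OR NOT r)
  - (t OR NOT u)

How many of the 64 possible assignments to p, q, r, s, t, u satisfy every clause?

3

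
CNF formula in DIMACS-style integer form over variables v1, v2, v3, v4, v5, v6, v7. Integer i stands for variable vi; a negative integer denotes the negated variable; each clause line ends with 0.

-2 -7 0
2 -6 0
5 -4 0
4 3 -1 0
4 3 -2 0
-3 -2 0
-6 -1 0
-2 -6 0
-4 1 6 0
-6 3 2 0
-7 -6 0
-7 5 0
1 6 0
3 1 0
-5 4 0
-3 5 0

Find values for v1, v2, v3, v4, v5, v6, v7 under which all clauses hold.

v1 = True, v2 = False, v3 = True, v4 = True, v5 = True, v6 = False, v7 = False

Check each clause:
  1. (NOT v2 OR NOT v7) — NOT v7 is true.
  2. (v2 OR NOT v6) — NOT v6 is true.
  3. (v5 OR NOT v4) — v5 is true.
  4. (NOT v1 OR v4 OR v3) — v3 is true.
  5. (v3 OR v4 OR NOT v2) — v3 is true.
  6. (NOT v3 OR NOT v2) — NOT v2 is true.
  7. (NOT v6 OR NOT v1) — NOT v6 is true.
  8. (NOT v2 OR NOT v6) — NOT v6 is true.
  9. (v6 OR v1 OR NOT v4) — v1 is true.
  10. (v2 OR NOT v6 OR v3) — NOT v6 is true.
  11. (NOT v7 OR NOT v6) — NOT v7 is true.
  12. (NOT v7 OR v5) — NOT v7 is true.
  13. (v1 OR v6) — v1 is true.
  14. (v3 OR v1) — v1 is true.
  15. (v4 OR NOT v5) — v4 is true.
  16. (NOT v3 OR v5) — v5 is true.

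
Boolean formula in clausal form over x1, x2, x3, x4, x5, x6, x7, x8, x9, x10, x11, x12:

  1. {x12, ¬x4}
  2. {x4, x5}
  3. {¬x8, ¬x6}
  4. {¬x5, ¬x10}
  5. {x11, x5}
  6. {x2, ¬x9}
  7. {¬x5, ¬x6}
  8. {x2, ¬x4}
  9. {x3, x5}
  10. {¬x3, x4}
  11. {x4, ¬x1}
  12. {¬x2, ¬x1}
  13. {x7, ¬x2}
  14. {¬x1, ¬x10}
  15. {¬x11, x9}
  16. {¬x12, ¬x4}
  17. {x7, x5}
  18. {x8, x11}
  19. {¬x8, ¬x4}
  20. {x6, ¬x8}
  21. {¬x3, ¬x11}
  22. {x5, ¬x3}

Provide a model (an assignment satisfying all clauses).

x1=0, x2=1, x3=0, x4=0, x5=1, x6=0, x7=1, x8=0, x9=1, x10=0, x11=1, x12=1

x1 occurs only negated in the remaining clauses — set x1 = False.
x7 occurs only positively in the remaining clauses — set x7 = True.
Branch on x2: take x2 = True.
For the remaining variables, x3 = False, x4 = False, x5 = True, x6 = False, x8 = False, x9 = True, x10 = False, x11 = True, x12 = True works.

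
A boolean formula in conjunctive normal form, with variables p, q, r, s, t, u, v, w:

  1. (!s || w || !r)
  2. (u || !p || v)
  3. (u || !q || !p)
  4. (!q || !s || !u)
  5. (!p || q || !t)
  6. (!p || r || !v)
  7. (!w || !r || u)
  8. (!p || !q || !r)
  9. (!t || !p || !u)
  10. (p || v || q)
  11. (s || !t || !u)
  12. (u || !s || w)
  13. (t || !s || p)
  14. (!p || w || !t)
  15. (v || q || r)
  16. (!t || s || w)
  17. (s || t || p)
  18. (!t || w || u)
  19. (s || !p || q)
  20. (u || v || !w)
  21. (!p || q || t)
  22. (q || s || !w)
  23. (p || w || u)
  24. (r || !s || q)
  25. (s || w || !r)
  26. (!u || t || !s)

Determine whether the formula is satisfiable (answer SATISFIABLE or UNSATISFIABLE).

SATISFIABLE

Branch on p: take p = True.
Try q = True.
  then u is forced to True.
  then s is forced to False.
  then r is forced to False.
  then v is forced to False.
  then t is forced to False.
w is now unconstrained; take w = True.
So p = True  q = True  r = False  s = False  t = False  u = True  v = False  w = True is a satisfying assignment.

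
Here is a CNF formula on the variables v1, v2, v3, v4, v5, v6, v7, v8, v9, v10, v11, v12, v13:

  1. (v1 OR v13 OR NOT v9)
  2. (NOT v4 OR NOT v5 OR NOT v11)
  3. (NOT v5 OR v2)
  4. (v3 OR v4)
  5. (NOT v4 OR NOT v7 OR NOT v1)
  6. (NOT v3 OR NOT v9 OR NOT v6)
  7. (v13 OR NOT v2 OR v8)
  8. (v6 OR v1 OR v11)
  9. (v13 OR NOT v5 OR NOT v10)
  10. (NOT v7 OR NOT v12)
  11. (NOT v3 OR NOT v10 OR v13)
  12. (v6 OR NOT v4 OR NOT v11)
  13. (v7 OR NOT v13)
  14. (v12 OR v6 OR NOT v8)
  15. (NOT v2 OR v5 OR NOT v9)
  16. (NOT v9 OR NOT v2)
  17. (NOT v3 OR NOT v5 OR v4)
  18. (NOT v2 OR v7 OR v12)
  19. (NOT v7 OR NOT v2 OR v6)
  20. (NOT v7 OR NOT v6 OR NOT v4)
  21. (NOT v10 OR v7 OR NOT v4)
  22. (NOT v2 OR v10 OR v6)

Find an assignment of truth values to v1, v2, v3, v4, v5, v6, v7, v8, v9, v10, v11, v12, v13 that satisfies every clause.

Pure literal: v9 appears only negated; assign v9 = False.
Set v1 = False and propagate.
Set v2 = False and propagate.
  then v5 is forced to False.
Branch on v3: take v3 = True.
For the remaining variables, v4 = False, v6 = False, v7 = True, v8 = False, v10 = True, v11 = True, v12 = False, v13 = True works.
Every clause has at least one true literal under this assignment.

v1=F  v2=F  v3=T  v4=F  v5=F  v6=F  v7=T  v8=F  v9=F  v10=T  v11=T  v12=F  v13=T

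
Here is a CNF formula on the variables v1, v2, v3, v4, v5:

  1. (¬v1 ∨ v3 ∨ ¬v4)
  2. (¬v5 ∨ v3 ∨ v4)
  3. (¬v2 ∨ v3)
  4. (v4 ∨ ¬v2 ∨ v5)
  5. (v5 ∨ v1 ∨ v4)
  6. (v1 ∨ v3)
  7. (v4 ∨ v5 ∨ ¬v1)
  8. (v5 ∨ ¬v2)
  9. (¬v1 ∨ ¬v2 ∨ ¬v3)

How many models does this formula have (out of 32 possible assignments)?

Satisfying assignments:
  v1=0 v2=0 v3=1 v4=0 v5=1
  v1=0 v2=0 v3=1 v4=1 v5=0
  v1=0 v2=0 v3=1 v4=1 v5=1
  v1=0 v2=1 v3=1 v4=0 v5=1
  v1=0 v2=1 v3=1 v4=1 v5=1
  v1=1 v2=0 v3=1 v4=0 v5=1
  v1=1 v2=0 v3=1 v4=1 v5=0
  v1=1 v2=0 v3=1 v4=1 v5=1
That's 8 in total.

8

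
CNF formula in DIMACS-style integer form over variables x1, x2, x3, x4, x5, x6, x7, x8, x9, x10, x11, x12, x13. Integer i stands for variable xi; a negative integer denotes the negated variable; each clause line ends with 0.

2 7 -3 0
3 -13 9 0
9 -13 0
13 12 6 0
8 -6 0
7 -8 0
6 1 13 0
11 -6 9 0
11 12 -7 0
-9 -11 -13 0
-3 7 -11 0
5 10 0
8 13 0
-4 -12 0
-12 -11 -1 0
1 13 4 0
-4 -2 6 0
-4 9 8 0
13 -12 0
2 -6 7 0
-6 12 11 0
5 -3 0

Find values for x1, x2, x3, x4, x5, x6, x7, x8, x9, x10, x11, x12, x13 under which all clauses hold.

x1 = True, x2 = True, x3 = False, x4 = False, x5 = False, x6 = False, x7 = False, x8 = False, x9 = True, x10 = True, x11 = False, x12 = True, x13 = True

Check each clause:
  1. {x7, ¬x3, x2} — x2 is true.
  2. {x9, x3, ¬x13} — x9 is true.
  3. {x9, ¬x13} — x9 is true.
  4. {x6, x12, x13} — x12 is true.
  5. {x8, ¬x6} — ¬x6 is true.
  6. {¬x8, x7} — ¬x8 is true.
  7. {x6, x13, x1} — x1 is true.
  8. {x9, ¬x6, x11} — x9 is true.
  9. {x11, ¬x7, x12} — ¬x7 is true.
  10. {¬x9, ¬x11, ¬x13} — ¬x11 is true.
  11. {¬x11, x7, ¬x3} — ¬x3 is true.
  12. {x5, x10} — x10 is true.
  13. {x8, x13} — x13 is true.
  14. {¬x12, ¬x4} — ¬x4 is true.
  15. {¬x1, ¬x11, ¬x12} — ¬x11 is true.
  16. {x13, x1, x4} — x1 is true.
  17. {¬x4, x6, ¬x2} — ¬x4 is true.
  18. {x8, ¬x4, x9} — x9 is true.
  19. {x13, ¬x12} — x13 is true.
  20. {x7, ¬x6, x2} — ¬x6 is true.
  21. {x12, x11, ¬x6} — ¬x6 is true.
  22. {x5, ¬x3} — ¬x3 is true.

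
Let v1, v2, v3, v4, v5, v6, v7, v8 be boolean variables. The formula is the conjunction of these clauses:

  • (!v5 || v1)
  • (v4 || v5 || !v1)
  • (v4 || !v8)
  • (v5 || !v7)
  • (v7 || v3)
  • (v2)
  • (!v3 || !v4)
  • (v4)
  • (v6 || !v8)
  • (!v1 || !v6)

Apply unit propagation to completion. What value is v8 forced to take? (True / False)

False

Unit clause (v2) sets v2 = True.
Unit clause (v4) sets v4 = True.
(!v3 || !v4): since v4 = True, the clause reduces to (!v3). v3 = False.
(v7 || v3): since v3 = False, the clause reduces to (v7). v7 = True.
(v5 || !v7): since v7 = True, the clause reduces to (v5). v5 = True.
From (!v5 || v1) and v5 = True: v1 = True.
(!v1 || !v6): since v1 = True, the clause reduces to (!v6). v6 = False.
From (v6 || !v8) and v6 = False: v8 = False.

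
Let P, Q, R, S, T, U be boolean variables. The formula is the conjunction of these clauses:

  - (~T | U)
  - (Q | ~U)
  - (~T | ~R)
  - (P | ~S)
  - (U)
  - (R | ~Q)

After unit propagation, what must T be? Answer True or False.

False

(U) is a unit clause: U = True.
From (Q | ~U) and U = True: Q = True.
(R | ~Q): since Q = True, the clause reduces to (R). R = True.
(~R | ~T) with R = True leaves only ~T, so T = False.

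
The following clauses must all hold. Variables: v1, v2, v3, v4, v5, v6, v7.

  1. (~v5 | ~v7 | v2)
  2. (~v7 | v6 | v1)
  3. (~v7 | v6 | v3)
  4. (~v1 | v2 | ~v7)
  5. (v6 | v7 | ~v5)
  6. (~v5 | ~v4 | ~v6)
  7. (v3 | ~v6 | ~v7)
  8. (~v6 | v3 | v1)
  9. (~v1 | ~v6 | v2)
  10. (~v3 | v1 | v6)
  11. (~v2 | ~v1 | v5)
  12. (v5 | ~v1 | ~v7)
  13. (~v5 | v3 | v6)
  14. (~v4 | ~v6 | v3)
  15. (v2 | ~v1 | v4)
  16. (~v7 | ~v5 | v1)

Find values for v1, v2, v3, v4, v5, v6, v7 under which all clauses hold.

Try v1 = True.
Branch on v2: take v2 = True.
  then v5 is forced to True.
Try v3 = True.
For the remaining variables, v4 = False, v6 = True, v7 = True works.
Every clause has at least one true literal under this assignment.

v1 = True  v2 = True  v3 = True  v4 = False  v5 = True  v6 = True  v7 = True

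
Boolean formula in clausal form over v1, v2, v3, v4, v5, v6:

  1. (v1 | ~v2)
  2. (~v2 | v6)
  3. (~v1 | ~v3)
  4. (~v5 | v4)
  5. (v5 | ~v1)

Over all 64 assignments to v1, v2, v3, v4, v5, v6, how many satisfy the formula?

Split on v1, then v2.
  v1=1, v2=1: remaining (v3,v4,v5,v6) ∈ {(0,1,1,1)} — 1.
  v1=1, v2=0: remaining (v3,v4,v5,v6) ∈ {(0,1,1,0); (0,1,1,1)} — 2.
  v1=0, v2=1: a clause becomes empty — 0.
  v1=0, v2=0: v3, v6 free; 3 ways for (v4,v5) × 2^2 = 12.
Total: 1 + 2 + 0 + 12 = 15.

15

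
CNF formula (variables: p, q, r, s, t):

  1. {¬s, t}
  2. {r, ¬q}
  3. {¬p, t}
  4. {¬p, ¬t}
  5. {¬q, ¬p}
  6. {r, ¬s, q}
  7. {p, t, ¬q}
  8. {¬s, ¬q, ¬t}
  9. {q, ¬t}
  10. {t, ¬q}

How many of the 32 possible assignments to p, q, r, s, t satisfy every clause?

3

Satisfying assignments:
  p=F q=F r=F s=F t=F
  p=F q=F r=T s=F t=F
  p=F q=T r=T s=F t=T
Count: 3.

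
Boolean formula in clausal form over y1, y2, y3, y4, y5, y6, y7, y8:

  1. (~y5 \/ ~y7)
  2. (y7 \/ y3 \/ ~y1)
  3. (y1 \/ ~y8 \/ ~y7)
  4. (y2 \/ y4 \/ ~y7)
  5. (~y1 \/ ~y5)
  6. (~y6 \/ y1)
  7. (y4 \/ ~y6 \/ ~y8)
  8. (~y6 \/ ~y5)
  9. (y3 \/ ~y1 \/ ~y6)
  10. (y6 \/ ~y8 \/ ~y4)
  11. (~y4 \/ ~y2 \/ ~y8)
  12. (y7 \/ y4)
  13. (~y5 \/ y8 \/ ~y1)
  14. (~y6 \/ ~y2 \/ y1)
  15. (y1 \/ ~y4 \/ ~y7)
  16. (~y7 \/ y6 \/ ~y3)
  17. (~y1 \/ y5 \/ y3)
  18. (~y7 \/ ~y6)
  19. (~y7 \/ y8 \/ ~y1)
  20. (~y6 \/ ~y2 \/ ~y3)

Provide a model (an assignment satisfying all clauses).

y1 = F, y2 = T, y3 = T, y4 = T, y5 = F, y6 = F, y7 = F, y8 = F

Check each clause:
  1. (~y5 \/ ~y7) — ~y7 is true.
  2. (~y1 \/ y7 \/ y3) — y3 is true.
  3. (~y8 \/ ~y7 \/ y1) — ~y8 is true.
  4. (y4 \/ y2 \/ ~y7) — ~y7 is true.
  5. (~y1 \/ ~y5) — ~y5 is true.
  6. (y1 \/ ~y6) — ~y6 is true.
  7. (~y8 \/ ~y6 \/ y4) — ~y8 is true.
  8. (~y5 \/ ~y6) — ~y6 is true.
  9. (~y1 \/ ~y6 \/ y3) — ~y6 is true.
  10. (~y8 \/ ~y4 \/ y6) — ~y8 is true.
  11. (~y2 \/ ~y4 \/ ~y8) — ~y8 is true.
  12. (y7 \/ y4) — y4 is true.
  13. (~y5 \/ y8 \/ ~y1) — ~y5 is true.
  14. (~y2 \/ ~y6 \/ y1) — ~y6 is true.
  15. (~y4 \/ ~y7 \/ y1) — ~y7 is true.
  16. (y6 \/ ~y3 \/ ~y7) — ~y7 is true.
  17. (y5 \/ y3 \/ ~y1) — y3 is true.
  18. (~y6 \/ ~y7) — ~y7 is true.
  19. (~y7 \/ y8 \/ ~y1) — ~y7 is true.
  20. (~y6 \/ ~y3 \/ ~y2) — ~y6 is true.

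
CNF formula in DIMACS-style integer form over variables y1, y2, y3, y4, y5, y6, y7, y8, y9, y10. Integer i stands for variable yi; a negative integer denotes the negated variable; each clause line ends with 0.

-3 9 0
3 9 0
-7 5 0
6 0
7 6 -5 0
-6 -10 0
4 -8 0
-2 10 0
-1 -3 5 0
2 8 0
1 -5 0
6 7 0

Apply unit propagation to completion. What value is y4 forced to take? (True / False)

True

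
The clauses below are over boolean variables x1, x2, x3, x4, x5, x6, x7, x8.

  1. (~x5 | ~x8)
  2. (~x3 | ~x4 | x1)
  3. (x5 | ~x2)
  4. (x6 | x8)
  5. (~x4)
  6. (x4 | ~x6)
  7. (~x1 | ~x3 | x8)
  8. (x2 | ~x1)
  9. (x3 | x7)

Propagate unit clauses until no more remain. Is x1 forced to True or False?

False

(~x4) stands alone — x4 = False.
From (~x6 | x4) and x4 = False: x6 = False.
(x8 | x6) with x6 = False leaves only x8, so x8 = True.
In (~x5 | ~x8), ~x8 is now false; ~x5 must hold, so x5 = False.
(x5 | ~x2) with x5 = False leaves only ~x2, so x2 = False.
In (x2 | ~x1), x2 is now false; ~x1 must hold, so x1 = False.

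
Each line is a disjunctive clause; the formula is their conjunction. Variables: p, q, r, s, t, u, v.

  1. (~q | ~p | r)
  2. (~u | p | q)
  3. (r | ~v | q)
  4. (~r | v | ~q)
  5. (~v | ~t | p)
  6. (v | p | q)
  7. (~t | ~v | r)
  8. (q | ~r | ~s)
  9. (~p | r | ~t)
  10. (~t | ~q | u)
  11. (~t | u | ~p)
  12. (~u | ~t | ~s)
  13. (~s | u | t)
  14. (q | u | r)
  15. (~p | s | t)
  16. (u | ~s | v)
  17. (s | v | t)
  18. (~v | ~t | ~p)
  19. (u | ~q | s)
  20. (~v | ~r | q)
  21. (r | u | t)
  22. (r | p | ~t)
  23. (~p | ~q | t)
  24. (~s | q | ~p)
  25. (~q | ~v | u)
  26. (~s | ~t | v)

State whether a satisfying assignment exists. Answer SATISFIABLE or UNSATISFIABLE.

SATISFIABLE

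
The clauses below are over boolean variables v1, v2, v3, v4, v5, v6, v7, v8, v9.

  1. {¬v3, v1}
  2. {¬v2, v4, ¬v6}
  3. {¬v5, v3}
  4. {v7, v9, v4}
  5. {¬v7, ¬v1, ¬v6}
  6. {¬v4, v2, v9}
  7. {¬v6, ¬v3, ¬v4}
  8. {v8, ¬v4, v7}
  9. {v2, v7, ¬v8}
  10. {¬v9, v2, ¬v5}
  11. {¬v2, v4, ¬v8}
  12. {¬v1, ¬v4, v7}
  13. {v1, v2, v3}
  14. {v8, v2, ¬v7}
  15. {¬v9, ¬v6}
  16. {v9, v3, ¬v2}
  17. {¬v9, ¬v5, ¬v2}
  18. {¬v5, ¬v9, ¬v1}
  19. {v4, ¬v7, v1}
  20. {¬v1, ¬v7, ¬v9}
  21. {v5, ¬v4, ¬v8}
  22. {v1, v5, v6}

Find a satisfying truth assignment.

v1 = T, v2 = T, v3 = T, v4 = T, v5 = T, v6 = F, v7 = T, v8 = T, v9 = F

Set v1 = True and propagate.
For the remaining variables, v2 = True, v3 = True, v4 = True, v5 = True, v6 = False, v7 = True, v8 = True, v9 = False works.
Every clause has at least one true literal under this assignment.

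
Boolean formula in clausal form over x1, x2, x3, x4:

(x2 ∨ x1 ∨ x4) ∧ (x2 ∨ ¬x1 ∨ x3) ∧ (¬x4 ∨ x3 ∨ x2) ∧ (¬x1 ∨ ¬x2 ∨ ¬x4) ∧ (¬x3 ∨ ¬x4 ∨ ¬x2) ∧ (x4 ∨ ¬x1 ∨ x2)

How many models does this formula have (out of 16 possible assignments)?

Satisfying assignments:
  x1=F x2=F x3=T x4=T
  x1=F x2=T x3=F x4=F
  x1=F x2=T x3=F x4=T
  x1=F x2=T x3=T x4=F
  x1=T x2=F x3=T x4=T
  x1=T x2=T x3=F x4=F
  x1=T x2=T x3=T x4=F
Count: 7.

7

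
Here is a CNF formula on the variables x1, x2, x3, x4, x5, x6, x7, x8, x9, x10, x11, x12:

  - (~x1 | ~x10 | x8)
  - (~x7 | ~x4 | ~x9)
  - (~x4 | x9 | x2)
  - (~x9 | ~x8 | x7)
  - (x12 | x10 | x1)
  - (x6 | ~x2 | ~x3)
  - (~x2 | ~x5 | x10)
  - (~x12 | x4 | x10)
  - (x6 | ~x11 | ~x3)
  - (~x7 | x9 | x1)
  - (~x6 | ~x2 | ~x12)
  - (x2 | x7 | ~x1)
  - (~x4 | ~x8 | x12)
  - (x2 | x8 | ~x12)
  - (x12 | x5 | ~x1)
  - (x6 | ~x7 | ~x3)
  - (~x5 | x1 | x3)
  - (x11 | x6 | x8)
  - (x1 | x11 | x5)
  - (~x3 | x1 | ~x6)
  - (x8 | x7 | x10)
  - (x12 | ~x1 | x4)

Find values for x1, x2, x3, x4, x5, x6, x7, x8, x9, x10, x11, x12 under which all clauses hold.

x1=T  x2=T  x3=F  x4=T  x5=F  x6=F  x7=T  x8=T  x9=F  x10=T  x11=T  x12=T

Check each clause:
  1. (x8 | ~x1 | ~x10) — x8 is true.
  2. (~x9 | ~x7 | ~x4) — ~x9 is true.
  3. (x2 | x9 | ~x4) — x2 is true.
  4. (~x9 | ~x8 | x7) — ~x9 is true.
  5. (x1 | x12 | x10) — x1 is true.
  6. (~x2 | x6 | ~x3) — ~x3 is true.
  7. (~x2 | ~x5 | x10) — x10 is true.
  8. (x4 | ~x12 | x10) — x10 is true.
  9. (x6 | ~x11 | ~x3) — ~x3 is true.
  10. (x9 | x1 | ~x7) — x1 is true.
  11. (~x12 | ~x6 | ~x2) — ~x6 is true.
  12. (x7 | ~x1 | x2) — x2 is true.
  13. (x12 | ~x8 | ~x4) — x12 is true.
  14. (x8 | ~x12 | x2) — x8 is true.
  15. (~x1 | x5 | x12) — x12 is true.
  16. (x6 | ~x7 | ~x3) — ~x3 is true.
  17. (~x5 | x1 | x3) — x1 is true.
  18. (x6 | x8 | x11) — x8 is true.
  19. (x1 | x11 | x5) — x1 is true.
  20. (~x6 | ~x3 | x1) — x1 is true.
  21. (x7 | x10 | x8) — x8 is true.
  22. (x12 | ~x1 | x4) — x12 is true.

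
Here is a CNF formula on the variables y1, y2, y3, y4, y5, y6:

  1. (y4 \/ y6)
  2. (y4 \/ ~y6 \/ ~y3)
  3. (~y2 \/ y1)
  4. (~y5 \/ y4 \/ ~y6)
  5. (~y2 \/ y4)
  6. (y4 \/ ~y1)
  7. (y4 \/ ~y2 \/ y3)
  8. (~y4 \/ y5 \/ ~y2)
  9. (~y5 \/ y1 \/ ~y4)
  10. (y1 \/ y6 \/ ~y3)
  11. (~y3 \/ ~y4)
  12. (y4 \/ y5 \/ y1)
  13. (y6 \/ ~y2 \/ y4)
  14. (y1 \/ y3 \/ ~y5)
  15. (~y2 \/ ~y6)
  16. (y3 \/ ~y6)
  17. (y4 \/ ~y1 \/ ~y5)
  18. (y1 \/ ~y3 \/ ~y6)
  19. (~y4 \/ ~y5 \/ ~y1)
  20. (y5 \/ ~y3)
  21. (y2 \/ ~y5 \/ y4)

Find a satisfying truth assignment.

y1 = F, y2 = F, y3 = F, y4 = T, y5 = F, y6 = F

Check each clause:
  1. (y6 \/ y4) — y4 is true.
  2. (~y6 \/ y4 \/ ~y3) — ~y6 is true.
  3. (y1 \/ ~y2) — ~y2 is true.
  4. (y4 \/ ~y5 \/ ~y6) — ~y6 is true.
  5. (y4 \/ ~y2) — y4 is true.
  6. (y4 \/ ~y1) — y4 is true.
  7. (~y2 \/ y4 \/ y3) — y4 is true.
  8. (y5 \/ ~y2 \/ ~y4) — ~y2 is true.
  9. (y1 \/ ~y4 \/ ~y5) — ~y5 is true.
  10. (y6 \/ y1 \/ ~y3) — ~y3 is true.
  11. (~y3 \/ ~y4) — ~y3 is true.
  12. (y5 \/ y4 \/ y1) — y4 is true.
  13. (y6 \/ ~y2 \/ y4) — y4 is true.
  14. (~y5 \/ y1 \/ y3) — ~y5 is true.
  15. (~y2 \/ ~y6) — ~y6 is true.
  16. (~y6 \/ y3) — ~y6 is true.
  17. (y4 \/ ~y5 \/ ~y1) — ~y5 is true.
  18. (~y6 \/ y1 \/ ~y3) — ~y6 is true.
  19. (~y5 \/ ~y4 \/ ~y1) — ~y5 is true.
  20. (y5 \/ ~y3) — ~y3 is true.
  21. (y2 \/ y4 \/ ~y5) — ~y5 is true.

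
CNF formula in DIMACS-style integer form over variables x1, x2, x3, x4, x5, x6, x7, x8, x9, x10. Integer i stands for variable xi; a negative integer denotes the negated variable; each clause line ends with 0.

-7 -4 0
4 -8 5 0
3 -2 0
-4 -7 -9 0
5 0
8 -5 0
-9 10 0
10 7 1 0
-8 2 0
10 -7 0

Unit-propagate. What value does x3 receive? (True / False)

True

Unit clause (x5) sets x5 = True.
In (x8 \/ ~x5), ~x5 is now false; x8 must hold, so x8 = True.
(~x8 \/ x2): since x8 = True, the clause reduces to (x2). x2 = True.
In (~x2 \/ x3), ~x2 is now false; x3 must hold, so x3 = True.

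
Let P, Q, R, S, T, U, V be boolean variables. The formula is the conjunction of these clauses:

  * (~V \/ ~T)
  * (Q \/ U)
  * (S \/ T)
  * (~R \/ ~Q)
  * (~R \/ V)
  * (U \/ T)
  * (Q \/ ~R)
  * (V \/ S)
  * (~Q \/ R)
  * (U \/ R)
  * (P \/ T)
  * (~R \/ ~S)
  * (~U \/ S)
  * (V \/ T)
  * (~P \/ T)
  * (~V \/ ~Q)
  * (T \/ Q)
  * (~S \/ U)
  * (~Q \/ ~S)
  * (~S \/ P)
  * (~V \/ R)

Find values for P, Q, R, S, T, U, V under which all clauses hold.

Branch on P: take P = True.
  then T is forced to True.
  then V is forced to False.
  then R is forced to False.
  then S is forced to True.
  then Q is forced to False.
  then U is forced to True.
Check each clause:
  1. (~T \/ ~V) — ~V is true.
  2. (Q \/ U) — U is true.
  3. (S \/ T) — S is true.
  4. (~Q \/ ~R) — ~R is true.
  5. (~R \/ V) — ~R is true.
  6. (T \/ U) — T is true.
  7. (Q \/ ~R) — ~R is true.
  8. (V \/ S) — S is true.
  9. (~Q \/ R) — ~Q is true.
  10. (R \/ U) — U is true.
  11. (T \/ P) — P is true.
  12. (~S \/ ~R) — ~R is true.
  13. (S \/ ~U) — S is true.
  14. (T \/ V) — T is true.
  15. (T \/ ~P) — T is true.
  16. (~V \/ ~Q) — ~V is true.
  17. (T \/ Q) — T is true.
  18. (U \/ ~S) — U is true.
  19. (~S \/ ~Q) — ~Q is true.
  20. (P \/ ~S) — P is true.
  21. (~V \/ R) — ~V is true.

P = T  Q = F  R = F  S = T  T = T  U = T  V = F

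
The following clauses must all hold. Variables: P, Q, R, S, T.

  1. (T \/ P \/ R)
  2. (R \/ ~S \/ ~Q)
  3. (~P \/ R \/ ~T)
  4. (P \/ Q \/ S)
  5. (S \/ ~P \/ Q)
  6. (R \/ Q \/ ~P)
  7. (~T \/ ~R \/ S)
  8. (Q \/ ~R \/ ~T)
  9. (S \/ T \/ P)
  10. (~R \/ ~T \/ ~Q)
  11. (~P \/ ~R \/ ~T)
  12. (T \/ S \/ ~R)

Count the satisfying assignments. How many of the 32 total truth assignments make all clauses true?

7

The models are:
  P=F Q=F R=F S=T T=T
  P=F Q=F R=T S=T T=F
  P=F Q=T R=F S=F T=T
  P=F Q=T R=T S=T T=F
  P=T Q=F R=T S=T T=F
  P=T Q=T R=F S=F T=F
  P=T Q=T R=T S=T T=F
That's 7 in total.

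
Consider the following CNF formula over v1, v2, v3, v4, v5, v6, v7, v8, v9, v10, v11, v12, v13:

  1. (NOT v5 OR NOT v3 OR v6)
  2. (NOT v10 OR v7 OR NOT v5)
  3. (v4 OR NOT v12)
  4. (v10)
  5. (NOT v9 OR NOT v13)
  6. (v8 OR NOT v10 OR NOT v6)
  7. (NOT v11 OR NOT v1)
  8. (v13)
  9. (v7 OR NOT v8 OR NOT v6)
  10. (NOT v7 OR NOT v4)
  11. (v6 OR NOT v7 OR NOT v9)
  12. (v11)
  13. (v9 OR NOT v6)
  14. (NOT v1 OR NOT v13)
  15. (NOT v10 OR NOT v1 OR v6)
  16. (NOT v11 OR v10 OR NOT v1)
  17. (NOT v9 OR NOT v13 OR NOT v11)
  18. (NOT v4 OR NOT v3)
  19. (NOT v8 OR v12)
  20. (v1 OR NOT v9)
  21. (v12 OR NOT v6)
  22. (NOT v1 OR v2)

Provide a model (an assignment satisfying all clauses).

(v10) is a unit clause, so v10 = True.
The clause (v13) is unit: v13 must be True.
(NOT v9) is a unit clause, so v9 = False.
The clause (v11) is unit: v11 must be True.
The clause (NOT v1) is unit: v1 must be False.
(NOT v6) is a unit clause, so v6 = False.
Pure literal: v5 appears only negated; assign v5 = False.
Pure literal: v8 appears only negated; assign v8 = False.
Try v3 = True.
  then v4 is forced to False.
  then v12 is forced to False.
v2, v7 are now unconstrained; take v2 = False, v7 = False.

v1=0, v2=0, v3=1, v4=0, v5=0, v6=0, v7=0, v8=0, v9=0, v10=1, v11=1, v12=0, v13=1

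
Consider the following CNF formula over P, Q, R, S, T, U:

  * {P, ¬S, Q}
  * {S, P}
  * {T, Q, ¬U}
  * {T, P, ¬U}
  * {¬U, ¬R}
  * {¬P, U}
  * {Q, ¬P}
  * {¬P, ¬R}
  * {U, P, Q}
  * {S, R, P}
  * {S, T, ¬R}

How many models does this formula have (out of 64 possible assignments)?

Case analysis on P and U:
  P=1, U=1: remaining (Q,R,S,T) ∈ {(1,0,0,0); (1,0,0,1); (1,0,1,0); (1,0,1,1)} — 4.
  P=1, U=0: a clause becomes empty — 0.
  P=0, U=1: remaining (Q,R,S,T) ∈ {(1,0,1,1)} — 1.
  P=0, U=0: remaining (Q,R,S,T) ∈ {(1,0,1,0); (1,0,1,1); (1,1,1,0); (1,1,1,1)} — 4.
Total: 4 + 0 + 1 + 4 = 9.

9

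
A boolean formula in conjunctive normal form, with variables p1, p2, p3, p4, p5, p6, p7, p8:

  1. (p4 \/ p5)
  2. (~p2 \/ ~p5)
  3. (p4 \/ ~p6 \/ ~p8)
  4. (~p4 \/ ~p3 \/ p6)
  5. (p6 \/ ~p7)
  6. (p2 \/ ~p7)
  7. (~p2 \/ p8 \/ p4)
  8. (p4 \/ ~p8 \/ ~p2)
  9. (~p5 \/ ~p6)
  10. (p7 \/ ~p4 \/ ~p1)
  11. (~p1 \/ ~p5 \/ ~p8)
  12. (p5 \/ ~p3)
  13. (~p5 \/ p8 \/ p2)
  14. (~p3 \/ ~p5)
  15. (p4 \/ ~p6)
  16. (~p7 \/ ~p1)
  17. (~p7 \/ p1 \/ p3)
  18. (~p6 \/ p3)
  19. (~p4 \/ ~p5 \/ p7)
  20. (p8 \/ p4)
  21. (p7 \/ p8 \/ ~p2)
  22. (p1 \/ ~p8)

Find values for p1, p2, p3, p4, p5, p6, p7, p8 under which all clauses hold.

p1 = 0, p2 = 0, p3 = 0, p4 = 1, p5 = 0, p6 = 0, p7 = 0, p8 = 0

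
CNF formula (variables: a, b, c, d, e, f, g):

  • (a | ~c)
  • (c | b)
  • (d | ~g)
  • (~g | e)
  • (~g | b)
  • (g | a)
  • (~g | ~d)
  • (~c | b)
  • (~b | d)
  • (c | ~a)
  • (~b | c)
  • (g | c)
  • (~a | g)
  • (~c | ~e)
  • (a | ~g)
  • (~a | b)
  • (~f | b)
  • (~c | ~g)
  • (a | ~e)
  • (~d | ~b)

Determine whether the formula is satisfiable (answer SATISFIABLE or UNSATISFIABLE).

UNSATISFIABLE

g = True:
  propagation gives d=True; an empty clause results — contradiction.
g = False:
  propagation gives a=True; an empty clause results — contradiction.
Every branch closes, so no satisfying assignment exists.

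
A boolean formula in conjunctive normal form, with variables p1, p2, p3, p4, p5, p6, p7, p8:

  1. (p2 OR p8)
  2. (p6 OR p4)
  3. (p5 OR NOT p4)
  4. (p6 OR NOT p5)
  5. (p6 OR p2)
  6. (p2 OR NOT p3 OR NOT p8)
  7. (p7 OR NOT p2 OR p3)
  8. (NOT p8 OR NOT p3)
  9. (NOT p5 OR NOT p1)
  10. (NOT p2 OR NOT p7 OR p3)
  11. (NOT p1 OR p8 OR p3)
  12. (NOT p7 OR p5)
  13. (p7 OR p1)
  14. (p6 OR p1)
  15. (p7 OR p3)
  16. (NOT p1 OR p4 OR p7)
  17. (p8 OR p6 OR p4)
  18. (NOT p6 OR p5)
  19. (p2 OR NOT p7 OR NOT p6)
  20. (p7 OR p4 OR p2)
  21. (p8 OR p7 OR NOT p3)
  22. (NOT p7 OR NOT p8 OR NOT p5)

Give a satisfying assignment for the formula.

p1=F, p2=T, p3=T, p4=F, p5=T, p6=T, p7=T, p8=F

Branch on p1: take p1 = False.
  then p7 is forced to True.
  then p5 is forced to True.
  then p6 is forced to True.
  then p2 is forced to True.
  then p3 is forced to True.
  then p8 is forced to False.
p4 is now unconstrained; take p4 = False.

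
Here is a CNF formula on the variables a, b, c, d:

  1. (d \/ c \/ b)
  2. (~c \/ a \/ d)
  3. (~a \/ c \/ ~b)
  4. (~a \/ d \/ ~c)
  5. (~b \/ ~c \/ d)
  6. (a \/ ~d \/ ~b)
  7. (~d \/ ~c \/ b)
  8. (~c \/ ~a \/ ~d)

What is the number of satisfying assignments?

The models are:
  a=0 b=0 c=0 d=1
  a=0 b=1 c=0 d=0
  a=1 b=0 c=0 d=1
That's 3 in total.

3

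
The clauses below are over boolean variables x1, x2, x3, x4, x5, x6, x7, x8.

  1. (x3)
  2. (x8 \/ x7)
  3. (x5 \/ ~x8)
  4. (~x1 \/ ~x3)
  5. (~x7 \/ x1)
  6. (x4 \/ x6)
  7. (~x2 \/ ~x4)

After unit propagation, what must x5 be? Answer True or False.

Unit clause (x3) sets x3 = True.
(~x1 \/ ~x3): since x3 = True, the clause reduces to (~x1). x1 = False.
(~x7 \/ x1) with x1 = False leaves only ~x7, so x7 = False.
(x8 \/ x7) with x7 = False leaves only x8, so x8 = True.
From (x5 \/ ~x8) and x8 = True: x5 = True.

True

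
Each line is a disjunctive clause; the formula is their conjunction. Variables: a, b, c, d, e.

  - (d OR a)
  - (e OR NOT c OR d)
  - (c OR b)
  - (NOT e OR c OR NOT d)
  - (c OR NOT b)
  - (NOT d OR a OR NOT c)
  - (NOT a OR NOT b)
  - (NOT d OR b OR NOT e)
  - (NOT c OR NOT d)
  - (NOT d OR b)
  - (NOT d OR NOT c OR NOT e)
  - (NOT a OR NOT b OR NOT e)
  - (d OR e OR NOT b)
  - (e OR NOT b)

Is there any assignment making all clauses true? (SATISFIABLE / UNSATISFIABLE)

SATISFIABLE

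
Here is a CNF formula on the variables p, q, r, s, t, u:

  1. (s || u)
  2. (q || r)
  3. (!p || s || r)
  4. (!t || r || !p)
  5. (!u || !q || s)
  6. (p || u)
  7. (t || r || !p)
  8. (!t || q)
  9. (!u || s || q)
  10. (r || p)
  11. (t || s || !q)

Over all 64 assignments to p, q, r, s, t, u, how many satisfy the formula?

9

Case analysis on p and q:
  p=T, q=T: remaining (r,s,t,u) ∈ {(T,T,F,F); (T,T,F,T); (T,T,T,F); (T,T,T,T)} — 4.
  p=T, q=F: remaining (r,s,t,u) ∈ {(T,T,F,F); (T,T,F,T)} — 2.
  p=F, q=T: remaining (r,s,t,u) ∈ {(T,T,F,T); (T,T,T,T)} — 2.
  p=F, q=F: remaining (r,s,t,u) ∈ {(T,T,F,T)} — 1.
Total: 4 + 2 + 2 + 1 = 9.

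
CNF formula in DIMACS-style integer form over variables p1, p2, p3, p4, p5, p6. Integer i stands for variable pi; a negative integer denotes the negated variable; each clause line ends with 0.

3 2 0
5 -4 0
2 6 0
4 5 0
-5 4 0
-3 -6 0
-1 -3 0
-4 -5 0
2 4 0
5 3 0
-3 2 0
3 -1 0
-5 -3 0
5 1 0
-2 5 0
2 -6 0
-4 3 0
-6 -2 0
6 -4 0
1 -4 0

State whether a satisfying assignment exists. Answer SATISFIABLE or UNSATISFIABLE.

UNSATISFIABLE

p3 = True:
  propagation gives p6=False, p2=True, p1=False, p5=False; an empty clause results — contradiction.
p3 = False:
  propagation gives p2=True, p5=True, p4=True; an empty clause results — contradiction.
Every branch closes, so no satisfying assignment exists.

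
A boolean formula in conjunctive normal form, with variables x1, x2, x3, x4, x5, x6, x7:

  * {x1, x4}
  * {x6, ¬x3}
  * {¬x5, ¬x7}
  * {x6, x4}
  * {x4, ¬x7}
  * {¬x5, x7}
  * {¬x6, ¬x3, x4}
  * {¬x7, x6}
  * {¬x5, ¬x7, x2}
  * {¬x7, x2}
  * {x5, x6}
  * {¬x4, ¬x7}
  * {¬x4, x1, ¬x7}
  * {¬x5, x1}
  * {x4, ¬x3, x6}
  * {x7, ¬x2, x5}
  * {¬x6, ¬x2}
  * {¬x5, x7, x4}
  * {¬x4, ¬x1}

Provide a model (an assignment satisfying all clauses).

x1=0, x2=0, x3=1, x4=1, x5=0, x6=1, x7=0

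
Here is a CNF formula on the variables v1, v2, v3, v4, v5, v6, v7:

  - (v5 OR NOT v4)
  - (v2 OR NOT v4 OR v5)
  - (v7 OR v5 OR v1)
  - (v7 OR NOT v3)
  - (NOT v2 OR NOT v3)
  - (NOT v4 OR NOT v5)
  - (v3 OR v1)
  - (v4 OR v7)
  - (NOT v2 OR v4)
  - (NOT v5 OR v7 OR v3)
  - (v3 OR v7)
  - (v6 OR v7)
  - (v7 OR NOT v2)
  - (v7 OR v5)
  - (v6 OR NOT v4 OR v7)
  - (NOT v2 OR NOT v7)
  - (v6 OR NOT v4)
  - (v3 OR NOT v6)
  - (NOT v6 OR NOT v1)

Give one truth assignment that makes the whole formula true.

v1=F, v2=F, v3=T, v4=F, v5=T, v6=F, v7=T

Try v1 = False.
  then v3 is forced to True.
  then v7 is forced to True.
  then v2 is forced to False.
Set v4 = False and propagate.
v5, v6 are now unconstrained; take v5 = True, v6 = False.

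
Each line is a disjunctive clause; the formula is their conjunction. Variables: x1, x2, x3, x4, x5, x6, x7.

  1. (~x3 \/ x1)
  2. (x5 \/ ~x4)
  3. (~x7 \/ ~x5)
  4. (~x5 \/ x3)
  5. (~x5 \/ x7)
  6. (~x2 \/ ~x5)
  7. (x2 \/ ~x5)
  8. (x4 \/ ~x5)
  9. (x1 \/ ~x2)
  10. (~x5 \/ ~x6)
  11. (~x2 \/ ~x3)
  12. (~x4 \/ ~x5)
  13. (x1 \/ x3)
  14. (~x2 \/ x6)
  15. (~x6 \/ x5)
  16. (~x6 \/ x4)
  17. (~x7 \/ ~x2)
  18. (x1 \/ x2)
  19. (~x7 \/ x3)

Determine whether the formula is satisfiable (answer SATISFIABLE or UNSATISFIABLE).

x1 occurs only positively in the remaining clauses — set x1 = True.
Try x2 = False.
  then x5 is forced to False.
  then x4 is forced to False.
  then x6 is forced to False.
Branch on x3: take x3 = True.
x7 is now unconstrained; take x7 = False.
So x1=T, x2=F, x3=T, x4=F, x5=F, x6=F, x7=F is a satisfying assignment.

SATISFIABLE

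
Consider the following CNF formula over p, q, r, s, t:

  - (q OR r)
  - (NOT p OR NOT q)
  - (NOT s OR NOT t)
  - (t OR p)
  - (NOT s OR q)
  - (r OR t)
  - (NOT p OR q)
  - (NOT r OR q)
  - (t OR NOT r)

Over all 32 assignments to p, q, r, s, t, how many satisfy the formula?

The models are:
  p=0 q=1 r=0 s=0 t=1
  p=0 q=1 r=1 s=0 t=1
Count: 2.

2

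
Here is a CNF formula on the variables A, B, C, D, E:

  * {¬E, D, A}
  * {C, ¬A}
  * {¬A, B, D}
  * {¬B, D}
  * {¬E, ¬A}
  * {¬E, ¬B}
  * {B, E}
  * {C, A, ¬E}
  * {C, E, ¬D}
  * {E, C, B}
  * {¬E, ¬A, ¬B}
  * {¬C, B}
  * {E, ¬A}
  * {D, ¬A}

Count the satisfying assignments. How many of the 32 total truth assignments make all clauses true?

1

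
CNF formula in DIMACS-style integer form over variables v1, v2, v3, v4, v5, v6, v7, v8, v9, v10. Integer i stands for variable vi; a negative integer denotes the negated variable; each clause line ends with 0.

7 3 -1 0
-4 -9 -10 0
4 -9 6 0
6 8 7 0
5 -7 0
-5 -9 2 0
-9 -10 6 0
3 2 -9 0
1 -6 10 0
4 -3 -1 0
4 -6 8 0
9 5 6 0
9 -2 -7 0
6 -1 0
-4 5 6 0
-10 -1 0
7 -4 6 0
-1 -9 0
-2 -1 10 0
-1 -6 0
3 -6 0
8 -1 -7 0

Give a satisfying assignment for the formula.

v1 = F  v2 = T  v3 = F  v4 = F  v5 = T  v6 = F  v7 = F  v8 = T  v9 = F  v10 = T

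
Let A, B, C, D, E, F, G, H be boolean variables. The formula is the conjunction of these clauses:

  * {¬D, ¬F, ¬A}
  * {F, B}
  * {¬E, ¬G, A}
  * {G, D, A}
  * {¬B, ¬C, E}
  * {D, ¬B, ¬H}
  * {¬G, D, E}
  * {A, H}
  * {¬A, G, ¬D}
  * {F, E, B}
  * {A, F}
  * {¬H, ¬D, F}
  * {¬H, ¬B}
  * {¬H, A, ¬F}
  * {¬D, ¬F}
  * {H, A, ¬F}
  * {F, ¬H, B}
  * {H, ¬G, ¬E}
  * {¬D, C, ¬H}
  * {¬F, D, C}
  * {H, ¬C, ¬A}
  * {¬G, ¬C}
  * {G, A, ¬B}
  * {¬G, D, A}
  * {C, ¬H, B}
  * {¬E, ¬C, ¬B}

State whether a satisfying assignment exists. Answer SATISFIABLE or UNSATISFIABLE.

Try A = True.
Branch on B: take B = False.
  then F is forced to True.
  then D is forced to False.
  then C is forced to True.
  then H is forced to True.
  then G is forced to False.
E is now unconstrained; take E = False.
So A=1, B=0, C=1, D=0, E=0, F=1, G=0, H=1 is a satisfying assignment.

SATISFIABLE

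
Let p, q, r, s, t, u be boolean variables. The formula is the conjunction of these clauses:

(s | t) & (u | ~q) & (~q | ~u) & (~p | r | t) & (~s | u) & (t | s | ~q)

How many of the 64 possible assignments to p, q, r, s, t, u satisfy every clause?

Split on q, then s.
  q=1, s=1: a clause becomes empty — 0.
  q=1, s=0: a clause becomes empty — 0.
  q=0, s=1: 7 of the 16 assignments to (p,r,t,u) work.
  q=0, s=0: forces t=1; p, r, u free → 2^3 = 8.
Total: 0 + 0 + 7 + 8 = 15.

15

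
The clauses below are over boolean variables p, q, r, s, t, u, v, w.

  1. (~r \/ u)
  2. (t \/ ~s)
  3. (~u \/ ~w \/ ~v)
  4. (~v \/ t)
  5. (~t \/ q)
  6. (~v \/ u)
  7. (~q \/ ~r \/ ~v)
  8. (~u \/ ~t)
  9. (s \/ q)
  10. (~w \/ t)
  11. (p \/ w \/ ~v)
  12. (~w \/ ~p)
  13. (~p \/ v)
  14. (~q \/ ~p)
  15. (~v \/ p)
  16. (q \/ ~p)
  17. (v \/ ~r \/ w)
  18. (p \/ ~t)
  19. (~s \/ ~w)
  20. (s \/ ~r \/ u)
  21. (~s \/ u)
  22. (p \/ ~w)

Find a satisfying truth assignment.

p = F, q = T, r = F, s = F, t = F, u = T, v = F, w = F

Pure literal: r appears only negated; assign r = False.
Branch on p: take p = False.
  then v is forced to False.
  then t is forced to False.
  then s is forced to False.
  then q is forced to True.
  then w is forced to False.
u is now unconstrained; take u = True.
Every clause has at least one true literal under this assignment.
Check each clause:
  1. (~r \/ u) — ~r is true.
  2. (t \/ ~s) — ~s is true.
  3. (~v \/ ~w \/ ~u) — ~w is true.
  4. (t \/ ~v) — ~v is true.
  5. (q \/ ~t) — q is true.
  6. (~v \/ u) — ~v is true.
  7. (~v \/ ~q \/ ~r) — ~v is true.
  8. (~t \/ ~u) — ~t is true.
  9. (s \/ q) — q is true.
  10. (~w \/ t) — ~w is true.
  11. (w \/ p \/ ~v) — ~v is true.
  12. (~w \/ ~p) — ~w is true.
  13. (~p \/ v) — ~p is true.
  14. (~q \/ ~p) — ~p is true.
  15. (p \/ ~v) — ~v is true.
  16. (~p \/ q) — q is true.
  17. (w \/ v \/ ~r) — ~r is true.
  18. (p \/ ~t) — ~t is true.
  19. (~s \/ ~w) — ~w is true.
  20. (u \/ s \/ ~r) — ~r is true.
  21. (~s \/ u) — ~s is true.
  22. (p \/ ~w) — ~w is true.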